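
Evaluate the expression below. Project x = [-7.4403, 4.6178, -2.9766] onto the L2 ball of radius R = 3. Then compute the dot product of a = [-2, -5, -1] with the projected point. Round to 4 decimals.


Step 1: Compute ||x|| (intermediates to 6 decimals).
||x|| = sqrt((-7.4403)^2 + 4.6178^2 + (-2.9766)^2) = 9.248907
Step 2: Project.
Since ||x|| > R, scale = R/||x|| = 3/9.248907 = 0.324363, proj(x) = scale * x
proj(x) = [-2.413358, 1.497843, -0.965499]
Step 3: Dot product.
a^T * proj(x) = -2*(-2.413358) - 5*1.497843 - 1*(-0.965499) = -1.697


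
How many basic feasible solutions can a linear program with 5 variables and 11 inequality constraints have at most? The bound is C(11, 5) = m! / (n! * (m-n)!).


Each vertex corresponds to some choice of n active constraints out of m, so the number of vertices is at most C(m, n) = m! / (n!(m-n)!).
m = 11, n = 5
Numerator: 11 * 10 * 9 * 8 * 7
Denominator: 5! = 120
C(11, 5) = 462


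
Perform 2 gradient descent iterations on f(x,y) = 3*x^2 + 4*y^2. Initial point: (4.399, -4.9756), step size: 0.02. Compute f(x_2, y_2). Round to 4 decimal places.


Gradient descent on f(x,y) = 3*x^2 + 4*y^2.
Starting point: (4.399, -4.9756), alpha = 0.02
Step 1: grad_x = 2*3*4.399 = 26.394, grad_y = 2*4*-4.9756 = -39.8048
  x_1 = 4.399 - 0.02*26.394 = 3.8711
  y_1 = -4.9756 - 0.02*-39.8048 = -4.1795
Step 2: grad_x = 2*3*3.8711 = 23.2267, grad_y = 2*4*-4.1795 = -33.436
  x_2 = 3.8711 - 0.02*23.2267 = 3.4066
  y_2 = -4.1795 - 0.02*-33.436 = -3.5108
f(3.4066, -3.5108) = 3*3.4066^2 + 4*(-3.5108)^2 = 84.1169


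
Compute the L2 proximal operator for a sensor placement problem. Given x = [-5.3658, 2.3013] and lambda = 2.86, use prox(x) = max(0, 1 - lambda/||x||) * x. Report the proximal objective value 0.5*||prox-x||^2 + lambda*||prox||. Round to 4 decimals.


Step 1: Compute ||x||.
||x|| = 5.8385
Step 2: Compute scaling factor.
scale = max(0, 1 - 2.86/5.8385) = 0.5101
Step 3: prox(x) = [-2.7373, 1.174]
||prox(x)|| = 2.9785
Step 4: Proximal objective.
0.5*||prox-x||^2 = 4.0898
lambda*||prox|| = 8.5185
Total = 12.6082


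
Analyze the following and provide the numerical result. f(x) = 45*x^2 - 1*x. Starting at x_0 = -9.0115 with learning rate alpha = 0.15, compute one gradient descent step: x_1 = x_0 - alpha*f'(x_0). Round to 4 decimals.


We compute the gradient at x_0 and apply the update.
f'(x) = 90*x - 1
f'(-9.0115) = 90*-9.0115 - 1 = -812.035
x_1 = -9.0115 - 0.15*-812.035 = 112.7938


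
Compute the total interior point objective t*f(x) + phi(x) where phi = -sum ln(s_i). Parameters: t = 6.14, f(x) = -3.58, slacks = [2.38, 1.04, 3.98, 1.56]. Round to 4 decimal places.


Step 1: Compute log-barrier.
ln values: [0.8671, 0.0392, 1.3813, 0.4447]
phi = -(0.8671 + 0.0392 + 1.3813 + 0.4447) = -2.7323
Step 2: Compute augmented objective.
t*f(x) = 6.14*-3.58 = -21.9812
Total = -21.9812 - 2.7323 = -24.7135


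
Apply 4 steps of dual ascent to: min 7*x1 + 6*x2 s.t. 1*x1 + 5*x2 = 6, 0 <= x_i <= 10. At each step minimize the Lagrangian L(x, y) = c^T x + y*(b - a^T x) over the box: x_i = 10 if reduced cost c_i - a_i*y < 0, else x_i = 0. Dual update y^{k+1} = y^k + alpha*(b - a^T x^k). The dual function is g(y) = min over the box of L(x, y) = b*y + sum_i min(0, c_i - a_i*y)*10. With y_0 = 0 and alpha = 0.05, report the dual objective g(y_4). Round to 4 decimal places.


Dual ascent for LP: min 7*x1 + 6*x2, 1*x1 + 5*x2 = 6, 0 <= x_i <= 10
Step 1: y^k = 0.0, reduced costs: (7.0, 6.0)
  x^k = (0.0, 0.0), subgradient = b - a^T x = 6.0
  y^{k+1} = 0.0 + 0.05*6.0 = 0.3
Step 2: y^k = 0.3, reduced costs: (6.7, 4.5)
  x^k = (0.0, 0.0), subgradient = b - a^T x = 6.0
  y^{k+1} = 0.3 + 0.05*6.0 = 0.6
Step 3: y^k = 0.6, reduced costs: (6.4, 3.0)
  x^k = (0.0, 0.0), subgradient = b - a^T x = 6.0
  y^{k+1} = 0.6 + 0.05*6.0 = 0.9
Step 4: y^k = 0.9, reduced costs: (6.1, 1.5)
  x^k = (0.0, 0.0), subgradient = b - a^T x = 6.0
  y^{k+1} = 0.9 + 0.05*6.0 = 1.2
Dual objective at y_4 = 1.2: reduced costs (5.8, 0.0), box minimizer x = (0.0, 0.0)
g(y_4) = b*y + (c1 - a1*y)*x1 + (c2 - a2*y)*x2 = 6*1.2 + 5.8*0.0 + 0.0*0.0 = 7.2 + 0.0 + 0.0 = 7.2


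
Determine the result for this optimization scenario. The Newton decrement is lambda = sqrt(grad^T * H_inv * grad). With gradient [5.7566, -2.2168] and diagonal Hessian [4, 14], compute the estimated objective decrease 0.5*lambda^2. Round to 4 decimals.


Step 1: H is diagonal, so H^(-1) * g = [1.4392, -0.1583].
Step 2: g^T H^(-1) g = sum_i g_i^2 / H_ii
  = (5.7566)^2/4 + (-2.2168)^2/14
  = 8.2846 + 0.351 = 8.6356
Step 3: Objective decrease = 0.5 * g^T H^(-1) g = 4.3178


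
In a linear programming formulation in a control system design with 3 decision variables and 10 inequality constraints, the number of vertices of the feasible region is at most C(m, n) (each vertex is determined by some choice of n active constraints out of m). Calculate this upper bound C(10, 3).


Each vertex corresponds to some choice of n active constraints out of m, so the number of vertices is at most C(m, n) = m! / (n!(m-n)!).
m = 10, n = 3
Numerator: 10 * 9 * 8
Denominator: 3! = 6
C(10, 3) = 120


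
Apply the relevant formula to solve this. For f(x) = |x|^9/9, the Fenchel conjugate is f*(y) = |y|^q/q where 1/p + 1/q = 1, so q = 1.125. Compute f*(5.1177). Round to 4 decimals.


The conjugate exponent q satisfies 1/p + 1/q = 1.
p = 9, so q = 9/(9 - 1) = 1.125
|y|^q = 5.1177^1.125 = 6.2764
f*(5.1177) = 6.2764 / 1.125 = 5.579


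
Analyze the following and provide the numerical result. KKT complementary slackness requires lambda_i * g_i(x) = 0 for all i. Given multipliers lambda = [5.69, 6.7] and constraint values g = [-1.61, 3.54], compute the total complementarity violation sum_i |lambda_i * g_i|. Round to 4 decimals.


KKT complementary slackness check:
lambda_1 * g_1 = 5.69 * -1.61 = -9.1609
lambda_2 * g_2 = 6.7 * 3.54 = 23.718
Total violation = 9.1609 + 23.718 = 32.8789


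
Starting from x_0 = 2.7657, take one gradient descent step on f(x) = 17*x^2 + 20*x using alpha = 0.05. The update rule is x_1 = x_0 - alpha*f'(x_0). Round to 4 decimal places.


We compute the gradient at x_0 and apply the update.
f'(x) = 34*x + 20
f'(2.7657) = 34*2.7657 + 20 = 114.0338
x_1 = 2.7657 - 0.05*114.0338 = -2.936


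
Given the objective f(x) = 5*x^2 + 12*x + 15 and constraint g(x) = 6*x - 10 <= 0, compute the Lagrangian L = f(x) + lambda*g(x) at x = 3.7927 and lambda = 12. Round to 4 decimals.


Step 1: Evaluate f(x).
f(3.7927) = 5*3.7927^2 + 12*3.7927 + 15 = 132.4353
Step 2: Evaluate g(x).
g(3.7927) = 6*3.7927 - 10 = 12.7562
Step 3: Compute Lagrangian.
L = 132.4353 + 12*12.7562 = 285.5097


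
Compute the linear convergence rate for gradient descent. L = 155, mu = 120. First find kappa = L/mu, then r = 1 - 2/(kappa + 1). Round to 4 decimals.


Step 1: Compute the condition number.
kappa = L/mu = 155/120 = 1.2917
Step 2: Compute the convergence rate.
r = 1 - 2/(kappa + 1) = 1 - 2*mu/(L + mu) = (L - mu)/(L + mu) = 35/275 = 0.1273


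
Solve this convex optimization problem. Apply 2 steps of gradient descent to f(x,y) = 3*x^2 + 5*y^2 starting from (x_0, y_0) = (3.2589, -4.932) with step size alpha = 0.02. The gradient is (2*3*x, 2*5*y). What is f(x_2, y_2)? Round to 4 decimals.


Gradient descent on f(x,y) = 3*x^2 + 5*y^2.
Starting point: (3.2589, -4.932), alpha = 0.02
Step 1: grad_x = 2*3*3.2589 = 19.5534, grad_y = 2*5*-4.932 = -49.32
  x_1 = 3.2589 - 0.02*19.5534 = 2.8678
  y_1 = -4.932 - 0.02*-49.32 = -3.9456
Step 2: grad_x = 2*3*2.8678 = 17.207, grad_y = 2*5*-3.9456 = -39.456
  x_2 = 2.8678 - 0.02*17.207 = 2.5237
  y_2 = -3.9456 - 0.02*-39.456 = -3.1565
f(2.5237, -3.1565) = 3*2.5237^2 + 5*(-3.1565)^2 = 68.9239


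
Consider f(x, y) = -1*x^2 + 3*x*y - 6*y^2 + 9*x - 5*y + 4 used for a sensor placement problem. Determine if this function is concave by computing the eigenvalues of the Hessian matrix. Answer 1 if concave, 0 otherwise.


The Hessian of f(x,y) = -1*x^2 + 3*x*y - 6*y^2 + 9*x - 5*y + 4 is:
H = [[-2, 3], [3, -12]]
Trace = -2 - 12 = -14
Determinant = -2*-12 - (3)^2 = 15
Discriminant = (-14)^2 - 4*15 = 136.0
Eigenvalues: lambda_1 = -12.831, lambda_2 = -1.169
The function is concave.

1


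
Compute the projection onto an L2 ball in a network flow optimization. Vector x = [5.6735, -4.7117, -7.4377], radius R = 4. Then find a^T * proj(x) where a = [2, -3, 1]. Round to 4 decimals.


Step 1: Compute ||x|| (intermediates to 6 decimals).
||x|| = sqrt(5.6735^2 + (-4.7117)^2 + (-7.4377)^2) = 10.474163
Step 2: Project.
Since ||x|| > R, scale = R/||x|| = 4/10.474163 = 0.381892, proj(x) = scale * x
proj(x) = [2.166664, -1.799361, -2.840398]
Step 3: Dot product.
a^T * proj(x) = 2*2.166664 - 3*(-1.799361) + 1*(-2.840398) = 6.891


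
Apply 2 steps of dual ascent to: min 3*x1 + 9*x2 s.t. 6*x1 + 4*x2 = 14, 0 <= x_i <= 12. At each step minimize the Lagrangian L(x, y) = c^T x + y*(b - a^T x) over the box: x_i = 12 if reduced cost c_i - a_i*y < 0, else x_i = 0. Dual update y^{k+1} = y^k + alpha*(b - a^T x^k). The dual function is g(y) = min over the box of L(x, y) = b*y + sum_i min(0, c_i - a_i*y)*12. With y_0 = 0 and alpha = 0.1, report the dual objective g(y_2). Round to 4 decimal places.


Dual ascent for LP: min 3*x1 + 9*x2, 6*x1 + 4*x2 = 14, 0 <= x_i <= 12
Step 1: y^k = 0.0, reduced costs: (3.0, 9.0)
  x^k = (0.0, 0.0), subgradient = b - a^T x = 14.0
  y^{k+1} = 0.0 + 0.1*14.0 = 1.4
Step 2: y^k = 1.4, reduced costs: (-5.4, 3.4)
  x^k = (12.0, 0.0), subgradient = b - a^T x = -58.0
  y^{k+1} = 1.4 + 0.1*-58.0 = -4.4
Dual objective at y_2 = -4.4: reduced costs (29.4, 26.6), box minimizer x = (0.0, 0.0)
g(y_2) = b*y + (c1 - a1*y)*x1 + (c2 - a2*y)*x2 = 14*(-4.4) + 29.4*0.0 + 26.6*0.0 = -61.6 + 0.0 + 0.0 = -61.6


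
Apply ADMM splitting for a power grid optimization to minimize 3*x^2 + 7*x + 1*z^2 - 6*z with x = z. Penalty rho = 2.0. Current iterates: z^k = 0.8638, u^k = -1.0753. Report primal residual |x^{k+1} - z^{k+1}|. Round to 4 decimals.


ADMM iteration with rho = 2.0, z^k = 0.8638, u^k = -1.0753
Step 1: x-update.
Minimize 3*x^2 + 7*x + (2.0/2)*(x - 0.8638 - 1.0753)^2
FOC: (2*3 + 2.0)*x = -7 + 2.0*(0.8638 + 1.0753)
x^{k+1} = -0.3902
Step 2: z-update.
Minimize 1*z^2 - 6*z + (2.0/2)*(-0.3902 - z - 1.0753)^2
FOC: (2*1 + 2.0)*z = 6 + 2.0*(-0.3902 - 1.0753)
z^{k+1} = 0.7672
Step 3: u-update.
u^{k+1} = -1.0753 - 0.3902 - 0.7672 = -2.2328
Step 4: Primal residual = |-0.3902 - 0.7672| = 1.1575


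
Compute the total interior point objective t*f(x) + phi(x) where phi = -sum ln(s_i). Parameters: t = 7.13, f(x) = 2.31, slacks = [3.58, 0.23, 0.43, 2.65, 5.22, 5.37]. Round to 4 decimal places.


Step 1: Compute log-barrier.
ln values: [1.2754, -1.4697, -0.844, 0.9746, 1.6525, 1.6808]
phi = -(1.2754 - 1.4697 - 0.844 + 0.9746 + 1.6525 + 1.6808) = -3.2696
Step 2: Compute augmented objective.
t*f(x) = 7.13*2.31 = 16.4703
Total = 16.4703 - 3.2696 = 13.2007


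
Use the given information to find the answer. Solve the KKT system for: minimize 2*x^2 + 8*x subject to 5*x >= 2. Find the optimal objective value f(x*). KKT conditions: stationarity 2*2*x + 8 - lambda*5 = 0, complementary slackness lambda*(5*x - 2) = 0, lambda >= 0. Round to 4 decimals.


Step 1: Try lambda = 0 (constraint inactive).
x_unc = -8/(2*2) = -2.0
Check: 5*-2.0 = -10.0 < 2 -- violated!
Step 2: Constraint must be active: 5*x = 2
x* = 2/5 = 0.4
lambda = (2*2*0.4 + 8)/5 = 1.92
Step 3: Compute optimal value.
f(x*) = 2*0.4^2 + 8*0.4 = 3.52


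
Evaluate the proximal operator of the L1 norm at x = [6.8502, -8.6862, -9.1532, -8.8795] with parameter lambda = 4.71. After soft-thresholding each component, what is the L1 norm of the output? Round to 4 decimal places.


Soft-thresholding with lambda = 4.71:
prox(6.8502) = sign(6.8502)*max(|6.8502| - 4.71, 0) = 2.1402
prox(-8.6862) = sign(-8.6862)*max(|-8.6862| - 4.71, 0) = -3.9762
prox(-9.1532) = sign(-9.1532)*max(|-9.1532| - 4.71, 0) = -4.4432
prox(-8.8795) = sign(-8.8795)*max(|-8.8795| - 4.71, 0) = -4.1695
prox(x) = [2.1402, -3.9762, -4.4432, -4.1695]
||prox(x)||_1 = 2.1402 + 3.9762 + 4.4432 + 4.1695 = 14.7291


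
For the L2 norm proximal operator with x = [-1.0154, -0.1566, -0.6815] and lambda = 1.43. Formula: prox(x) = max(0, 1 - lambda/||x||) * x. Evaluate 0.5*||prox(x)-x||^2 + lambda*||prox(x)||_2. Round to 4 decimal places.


Step 1: Compute ||x||.
||x|| = 1.2329
Step 2: Compute scaling factor.
scale = max(0, 1 - 1.43/1.2329) = 0.0
Step 3: prox(x) = [-0.0, -0.0, -0.0]
||prox(x)|| = 0.0
Step 4: Proximal objective.
0.5*||prox-x||^2 = 0.76
lambda*||prox|| = 0.0
Total = 0.76


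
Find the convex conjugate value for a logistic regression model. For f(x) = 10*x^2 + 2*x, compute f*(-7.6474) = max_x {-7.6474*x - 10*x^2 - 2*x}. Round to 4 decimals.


f*(y) = sup_x {y*x - a*x^2 - b*x} = sup_x {(y-b)*x - a*x^2}
FOC: (y - b) - 2a*x = 0 => x* = (y - b)/(2a)
x* = (-7.6474 - 2)/(2*10) = -0.4824
f*(-7.6474) = (y-b)^2/(4a) = (-7.6474 - 2)^2/(4*10)
= 93.0723/40 = 2.3268


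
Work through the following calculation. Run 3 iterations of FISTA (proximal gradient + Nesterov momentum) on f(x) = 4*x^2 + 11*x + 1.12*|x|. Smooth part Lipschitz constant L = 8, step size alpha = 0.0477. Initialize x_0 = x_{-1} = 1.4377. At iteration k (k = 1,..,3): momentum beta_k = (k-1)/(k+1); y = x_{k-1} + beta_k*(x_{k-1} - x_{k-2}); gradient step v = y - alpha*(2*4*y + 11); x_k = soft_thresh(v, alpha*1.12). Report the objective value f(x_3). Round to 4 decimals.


FISTA on f(x) = 4*x^2 + 11*x + 1.12*|x|
L = 8, alpha = 0.0477
Iteration 1: beta = 0.0, y = 1.4377 + 0.0*(1.4377 - 1.4377) = 1.4377
  grad(y) = 22.5016, v = y - alpha*grad = 0.3644
  prox(v) = soft_thresh(0.3644, 0.0534) = 0.3109
Iteration 2: beta = 0.3333, y = 0.3109 + 0.3333*(0.3109 - 1.4377) = -0.0646
  grad(y) = 10.4829, v = y - alpha*grad = -0.5647
  prox(v) = soft_thresh(-0.5647, 0.0534) = -0.5112
Iteration 3: beta = 0.5, y = -0.5112 + 0.5*(-0.5112 - 0.3109) = -0.9223
  grad(y) = 3.6213, v = y - alpha*grad = -1.0951
  prox(v) = soft_thresh(-1.0951, 0.0534) = -1.0417
f(x_3) = 4*(-1.0417)^2 + 11*(-1.0417) + 1.12*|-1.0417| = -5.9514


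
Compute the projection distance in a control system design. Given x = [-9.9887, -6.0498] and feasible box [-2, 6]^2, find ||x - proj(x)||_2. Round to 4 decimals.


Project each component onto [-2, 6].
clip(-9.9887) = -2.0, clip(-6.0498) = -2.0
Projection = [-2.0, -2.0]
Squared diffs: [63.8193, 16.4009]
Distance = sqrt(80.2202) = 8.9566


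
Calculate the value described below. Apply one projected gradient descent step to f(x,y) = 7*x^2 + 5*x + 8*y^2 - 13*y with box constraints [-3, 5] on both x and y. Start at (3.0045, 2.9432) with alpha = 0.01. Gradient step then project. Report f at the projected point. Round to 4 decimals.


Step 1: Compute gradient at (3.0045, 2.9432).
grad_x = 2*7*3.0045 + 5 = 47.063
grad_y = 2*8*2.9432 - 13 = 34.0912
Step 2: Gradient step.
x_raw = 3.0045 - 0.01*47.063 = 2.5339
y_raw = 2.9432 - 0.01*34.0912 = 2.6023
Step 3: Project onto [-3, 5].
x_proj = clip(2.5339) = 2.5339
y_proj = clip(2.6023) = 2.6023
Step 4: Evaluate f.
f(2.5339, 2.6023) = 77.9583


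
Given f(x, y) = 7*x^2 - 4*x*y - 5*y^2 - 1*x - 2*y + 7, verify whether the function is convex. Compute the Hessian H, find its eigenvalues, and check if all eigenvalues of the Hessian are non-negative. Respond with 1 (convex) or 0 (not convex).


The Hessian of f(x,y) = 7*x^2 - 4*x*y - 5*y^2 - 1*x - 2*y + 7 is:
H = [[14, -4], [-4, -10]]
Trace = 14 - 10 = 4
Determinant = 14*-10 - (-4)^2 = -156
Discriminant = (4)^2 - 4*-156 = 640.0
Eigenvalues: lambda_1 = -10.6491, lambda_2 = 14.6491
The function is not convex.

0


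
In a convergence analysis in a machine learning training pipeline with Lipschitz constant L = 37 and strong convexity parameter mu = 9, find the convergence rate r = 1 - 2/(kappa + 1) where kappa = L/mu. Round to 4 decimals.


Step 1: Compute the condition number.
kappa = L/mu = 37/9 = 4.1111
Step 2: Compute the convergence rate.
r = 1 - 2/(kappa + 1) = 1 - 2*mu/(L + mu) = (L - mu)/(L + mu) = 28/46 = 0.6087


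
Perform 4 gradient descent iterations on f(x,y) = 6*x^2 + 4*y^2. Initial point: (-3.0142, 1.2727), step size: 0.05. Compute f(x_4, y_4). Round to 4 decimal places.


Gradient descent on f(x,y) = 6*x^2 + 4*y^2.
Starting point: (-3.0142, 1.2727), alpha = 0.05
Step 1: grad_x = 2*6*-3.0142 = -36.1704, grad_y = 2*4*1.2727 = 10.1816
  x_1 = -3.0142 - 0.05*-36.1704 = -1.2057
  y_1 = 1.2727 - 0.05*10.1816 = 0.7636
Step 2: grad_x = 2*6*-1.2057 = -14.4682, grad_y = 2*4*0.7636 = 6.109
  x_2 = -1.2057 - 0.05*-14.4682 = -0.4823
  y_2 = 0.7636 - 0.05*6.109 = 0.4582
Step 3: grad_x = 2*6*-0.4823 = -5.7873, grad_y = 2*4*0.4582 = 3.6654
  x_3 = -0.4823 - 0.05*-5.7873 = -0.1929
  y_3 = 0.4582 - 0.05*3.6654 = 0.2749
Step 4: grad_x = 2*6*-0.1929 = -2.3149, grad_y = 2*4*0.2749 = 2.1992
  x_4 = -0.1929 - 0.05*-2.3149 = -0.0772
  y_4 = 0.2749 - 0.05*2.1992 = 0.1649
f(-0.0772, 0.1649) = 6*(-0.0772)^2 + 4*0.1649^2 = 0.1445


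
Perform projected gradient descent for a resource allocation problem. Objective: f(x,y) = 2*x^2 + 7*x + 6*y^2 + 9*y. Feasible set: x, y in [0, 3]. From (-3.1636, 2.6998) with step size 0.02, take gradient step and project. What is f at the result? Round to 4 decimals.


Step 1: Compute gradient at (-3.1636, 2.6998).
grad_x = 2*2*-3.1636 + 7 = -5.6544
grad_y = 2*6*2.6998 + 9 = 41.3976
Step 2: Gradient step.
x_raw = -3.1636 - 0.02*-5.6544 = -3.0505
y_raw = 2.6998 - 0.02*41.3976 = 1.8718
Step 3: Project onto [0, 3].
x_proj = clip(-3.0505) = 0.0
y_proj = clip(1.8718) = 1.8718
Step 4: Evaluate f.
f(0.0, 1.8718) = 37.8695


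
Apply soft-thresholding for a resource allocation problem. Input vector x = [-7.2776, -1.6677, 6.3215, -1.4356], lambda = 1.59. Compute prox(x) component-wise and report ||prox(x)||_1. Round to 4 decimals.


Soft-thresholding with lambda = 1.59:
prox(-7.2776) = sign(-7.2776)*max(|-7.2776| - 1.59, 0) = -5.6876
prox(-1.6677) = sign(-1.6677)*max(|-1.6677| - 1.59, 0) = -0.0777
prox(6.3215) = sign(6.3215)*max(|6.3215| - 1.59, 0) = 4.7315
prox(-1.4356) = sign(-1.4356)*max(|-1.4356| - 1.59, 0) = 0.0
prox(x) = [-5.6876, -0.0777, 4.7315, 0.0]
||prox(x)||_1 = 5.6876 + 0.0777 + 4.7315 + 0.0 = 10.4968


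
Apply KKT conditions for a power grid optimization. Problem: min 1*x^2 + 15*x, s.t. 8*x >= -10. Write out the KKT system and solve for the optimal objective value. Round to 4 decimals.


Step 1: Try lambda = 0 (constraint inactive).
x_unc = -15/(2*1) = -7.5
Check: 8*-7.5 = -60.0 < -10 -- violated!
Step 2: Constraint must be active: 8*x = -10
x* = -10/8 = -1.25
lambda = (2*1*(-1.25) + 15)/8 = 1.5625
Step 3: Compute optimal value.
f(x*) = 1*(-1.25)^2 + 15*(-1.25) = -17.1875


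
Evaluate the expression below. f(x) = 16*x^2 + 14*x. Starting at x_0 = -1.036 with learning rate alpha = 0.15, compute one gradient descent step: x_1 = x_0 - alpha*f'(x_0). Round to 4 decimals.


We compute the gradient at x_0 and apply the update.
f'(x) = 32*x + 14
f'(-1.036) = 32*-1.036 + 14 = -19.152
x_1 = -1.036 - 0.15*-19.152 = 1.8368


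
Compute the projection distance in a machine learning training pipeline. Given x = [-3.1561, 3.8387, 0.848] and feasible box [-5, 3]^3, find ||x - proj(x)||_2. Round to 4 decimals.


Project each component onto [-5, 3].
clip(-3.1561) = -3.1561, clip(3.8387) = 3.0, clip(0.848) = 0.848
Projection = [-3.1561, 3.0, 0.848]
Squared diffs: [0.0, 0.7034, 0.0]
Distance = sqrt(0.7034) = 0.8387


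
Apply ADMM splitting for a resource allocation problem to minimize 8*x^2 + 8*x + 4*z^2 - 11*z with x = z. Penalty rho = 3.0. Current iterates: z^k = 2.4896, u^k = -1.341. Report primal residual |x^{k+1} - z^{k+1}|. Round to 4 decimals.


ADMM iteration with rho = 3.0, z^k = 2.4896, u^k = -1.341
Step 1: x-update.
Minimize 8*x^2 + 8*x + (3.0/2)*(x - 2.4896 - 1.341)^2
FOC: (2*8 + 3.0)*x = -8 + 3.0*(2.4896 + 1.341)
x^{k+1} = 0.1838
Step 2: z-update.
Minimize 4*z^2 - 11*z + (3.0/2)*(0.1838 - z - 1.341)^2
FOC: (2*4 + 3.0)*z = 11 + 3.0*(0.1838 - 1.341)
z^{k+1} = 0.6844
Step 3: u-update.
u^{k+1} = -1.341 + 0.1838 - 0.6844 = -1.8416
Step 4: Primal residual = |0.1838 - 0.6844| = 0.5006


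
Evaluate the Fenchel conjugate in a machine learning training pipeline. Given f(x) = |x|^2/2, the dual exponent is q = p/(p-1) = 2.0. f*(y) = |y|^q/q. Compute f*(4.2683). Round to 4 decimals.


The conjugate exponent q satisfies 1/p + 1/q = 1.
p = 2, so q = 2/(2 - 1) = 2.0
|y|^q = 4.2683^2.0 = 18.2184
f*(4.2683) = 18.2184 / 2.0 = 9.1092


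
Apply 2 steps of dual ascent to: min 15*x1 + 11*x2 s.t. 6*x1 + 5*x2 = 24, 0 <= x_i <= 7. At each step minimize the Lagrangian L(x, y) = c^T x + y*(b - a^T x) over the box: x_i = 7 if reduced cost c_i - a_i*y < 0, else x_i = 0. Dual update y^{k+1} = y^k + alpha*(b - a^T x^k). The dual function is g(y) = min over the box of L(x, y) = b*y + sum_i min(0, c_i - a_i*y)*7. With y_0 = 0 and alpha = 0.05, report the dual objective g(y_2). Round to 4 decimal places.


Dual ascent for LP: min 15*x1 + 11*x2, 6*x1 + 5*x2 = 24, 0 <= x_i <= 7
Step 1: y^k = 0.0, reduced costs: (15.0, 11.0)
  x^k = (0.0, 0.0), subgradient = b - a^T x = 24.0
  y^{k+1} = 0.0 + 0.05*24.0 = 1.2
Step 2: y^k = 1.2, reduced costs: (7.8, 5.0)
  x^k = (0.0, 0.0), subgradient = b - a^T x = 24.0
  y^{k+1} = 1.2 + 0.05*24.0 = 2.4
Dual objective at y_2 = 2.4: reduced costs (0.6, -1.0), box minimizer x = (0.0, 7.0)
g(y_2) = b*y + (c1 - a1*y)*x1 + (c2 - a2*y)*x2 = 24*2.4 + 0.6*0.0 + (-1.0)*7.0 = 57.6 + 0.0 - 7.0 = 50.6


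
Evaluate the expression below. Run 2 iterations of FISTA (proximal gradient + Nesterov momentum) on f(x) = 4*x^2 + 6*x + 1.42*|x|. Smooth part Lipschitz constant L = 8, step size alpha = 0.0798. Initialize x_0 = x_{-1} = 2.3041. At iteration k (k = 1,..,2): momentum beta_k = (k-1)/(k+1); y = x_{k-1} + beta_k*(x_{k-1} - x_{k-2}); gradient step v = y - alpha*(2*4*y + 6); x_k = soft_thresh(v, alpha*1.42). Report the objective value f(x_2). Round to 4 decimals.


FISTA on f(x) = 4*x^2 + 6*x + 1.42*|x|
L = 8, alpha = 0.0798
Iteration 1: beta = 0.0, y = 2.3041 + 0.0*(2.3041 - 2.3041) = 2.3041
  grad(y) = 24.4328, v = y - alpha*grad = 0.3544
  prox(v) = soft_thresh(0.3544, 0.1133) = 0.241
Iteration 2: beta = 0.3333, y = 0.241 + 0.3333*(0.241 - 2.3041) = -0.4466
  grad(y) = 2.4269, v = y - alpha*grad = -0.6403
  prox(v) = soft_thresh(-0.6403, 0.1133) = -0.527
f(x_2) = 4*(-0.527)^2 + 6*(-0.527) + 1.42*|-0.527| = -1.3027


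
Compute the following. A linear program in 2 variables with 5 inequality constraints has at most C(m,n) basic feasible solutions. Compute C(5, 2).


Each vertex corresponds to some choice of n active constraints out of m, so the number of vertices is at most C(m, n) = m! / (n!(m-n)!).
m = 5, n = 2
Numerator: 5 * 4
Denominator: 2! = 2
C(5, 2) = 10


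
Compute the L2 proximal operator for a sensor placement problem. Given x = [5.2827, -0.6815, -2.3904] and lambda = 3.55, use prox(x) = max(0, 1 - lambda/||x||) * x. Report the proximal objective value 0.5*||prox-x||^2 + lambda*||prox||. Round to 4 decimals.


Step 1: Compute ||x||.
||x|| = 5.8383
Step 2: Compute scaling factor.
scale = max(0, 1 - 3.55/5.8383) = 0.3919
Step 3: prox(x) = [2.0705, -0.2671, -0.9369]
||prox(x)|| = 2.2883
Step 4: Proximal objective.
0.5*||prox-x||^2 = 6.3013
lambda*||prox|| = 8.1235
Total = 14.4246


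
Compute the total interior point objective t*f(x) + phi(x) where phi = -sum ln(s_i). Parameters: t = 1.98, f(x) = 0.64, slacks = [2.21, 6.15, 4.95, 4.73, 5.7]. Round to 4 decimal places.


Step 1: Compute log-barrier.
ln values: [0.793, 1.8165, 1.5994, 1.5539, 1.7405]
phi = -(0.793 + 1.8165 + 1.5994 + 1.5539 + 1.7405) = -7.5032
Step 2: Compute augmented objective.
t*f(x) = 1.98*0.64 = 1.2672
Total = 1.2672 - 7.5032 = -6.236


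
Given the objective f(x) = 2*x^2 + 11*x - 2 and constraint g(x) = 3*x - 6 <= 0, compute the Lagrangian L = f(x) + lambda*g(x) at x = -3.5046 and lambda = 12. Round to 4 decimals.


Step 1: Evaluate f(x).
f(-3.5046) = 2*(-3.5046)^2 + 11*(-3.5046) - 2 = -15.9862
Step 2: Evaluate g(x).
g(-3.5046) = 3*-3.5046 - 6 = -16.5138
Step 3: Compute Lagrangian.
L = -15.9862 + 12*-16.5138 = -214.1518


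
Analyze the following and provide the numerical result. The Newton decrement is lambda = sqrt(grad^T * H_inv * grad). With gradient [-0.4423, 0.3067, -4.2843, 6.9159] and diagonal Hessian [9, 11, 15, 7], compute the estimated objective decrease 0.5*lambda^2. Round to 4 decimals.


Step 1: H is diagonal, so H^(-1) * g = [-0.0491, 0.0279, -0.2856, 0.988].
Step 2: g^T H^(-1) g = sum_i g_i^2 / H_ii
  = (-0.4423)^2/9 + (0.3067)^2/11 + (-4.2843)^2/15 + (6.9159)^2/7
  = 0.0217 + 0.0086 + 1.2237 + 6.8328 = 8.0868
Step 3: Objective decrease = 0.5 * g^T H^(-1) g = 4.0434


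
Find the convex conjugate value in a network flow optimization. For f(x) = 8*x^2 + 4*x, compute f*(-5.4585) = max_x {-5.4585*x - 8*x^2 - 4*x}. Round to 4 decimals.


f*(y) = sup_x {y*x - a*x^2 - b*x} = sup_x {(y-b)*x - a*x^2}
FOC: (y - b) - 2a*x = 0 => x* = (y - b)/(2a)
x* = (-5.4585 - 4)/(2*8) = -0.5912
f*(-5.4585) = (y-b)^2/(4a) = (-5.4585 - 4)^2/(4*8)
= 89.4632/32 = 2.7957


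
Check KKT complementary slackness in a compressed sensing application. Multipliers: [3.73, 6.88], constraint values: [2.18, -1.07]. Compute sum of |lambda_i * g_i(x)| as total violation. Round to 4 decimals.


KKT complementary slackness check:
lambda_1 * g_1 = 3.73 * 2.18 = 8.1314
lambda_2 * g_2 = 6.88 * -1.07 = -7.3616
Total violation = 8.1314 + 7.3616 = 15.493


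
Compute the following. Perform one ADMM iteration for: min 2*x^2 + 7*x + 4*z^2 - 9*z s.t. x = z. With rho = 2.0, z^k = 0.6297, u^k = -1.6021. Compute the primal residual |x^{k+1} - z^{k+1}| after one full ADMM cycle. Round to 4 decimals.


ADMM iteration with rho = 2.0, z^k = 0.6297, u^k = -1.6021
Step 1: x-update.
Minimize 2*x^2 + 7*x + (2.0/2)*(x - 0.6297 - 1.6021)^2
FOC: (2*2 + 2.0)*x = -7 + 2.0*(0.6297 + 1.6021)
x^{k+1} = -0.4227
Step 2: z-update.
Minimize 4*z^2 - 9*z + (2.0/2)*(-0.4227 - z - 1.6021)^2
FOC: (2*4 + 2.0)*z = 9 + 2.0*(-0.4227 - 1.6021)
z^{k+1} = 0.495
Step 3: u-update.
u^{k+1} = -1.6021 - 0.4227 - 0.495 = -2.5199
Step 4: Primal residual = |-0.4227 - 0.495| = 0.9178


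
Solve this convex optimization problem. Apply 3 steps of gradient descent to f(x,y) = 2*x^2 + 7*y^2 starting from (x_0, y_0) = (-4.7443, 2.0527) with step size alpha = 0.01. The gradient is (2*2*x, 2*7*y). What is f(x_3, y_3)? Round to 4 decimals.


Gradient descent on f(x,y) = 2*x^2 + 7*y^2.
Starting point: (-4.7443, 2.0527), alpha = 0.01
Step 1: grad_x = 2*2*-4.7443 = -18.9772, grad_y = 2*7*2.0527 = 28.7378
  x_1 = -4.7443 - 0.01*-18.9772 = -4.5545
  y_1 = 2.0527 - 0.01*28.7378 = 1.7653
Step 2: grad_x = 2*2*-4.5545 = -18.2181, grad_y = 2*7*1.7653 = 24.7145
  x_2 = -4.5545 - 0.01*-18.2181 = -4.3723
  y_2 = 1.7653 - 0.01*24.7145 = 1.5182
Step 3: grad_x = 2*2*-4.3723 = -17.4894, grad_y = 2*7*1.5182 = 21.2545
  x_3 = -4.3723 - 0.01*-17.4894 = -4.1975
  y_3 = 1.5182 - 0.01*21.2545 = 1.3056
f(-4.1975, 1.3056) = 2*(-4.1975)^2 + 7*1.3056^2 = 47.17


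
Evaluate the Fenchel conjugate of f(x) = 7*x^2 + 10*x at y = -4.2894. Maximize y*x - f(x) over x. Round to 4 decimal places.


f*(y) = sup_x {y*x - a*x^2 - b*x} = sup_x {(y-b)*x - a*x^2}
FOC: (y - b) - 2a*x = 0 => x* = (y - b)/(2a)
x* = (-4.2894 - 10)/(2*7) = -1.0207
f*(-4.2894) = (y-b)^2/(4a) = (-4.2894 - 10)^2/(4*7)
= 204.187/28 = 7.2924


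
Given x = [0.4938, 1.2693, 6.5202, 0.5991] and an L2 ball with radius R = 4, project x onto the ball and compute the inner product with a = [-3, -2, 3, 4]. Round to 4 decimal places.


Step 1: Compute ||x|| (intermediates to 6 decimals).
||x|| = sqrt(0.4938^2 + 1.2693^2 + 6.5202^2 + 0.5991^2) = 6.687817
Step 2: Project.
Since ||x|| > R, scale = R/||x|| = 4/6.687817 = 0.598102, proj(x) = scale * x
proj(x) = [0.295343, 0.759171, 3.899745, 0.358323]
Step 3: Dot product.
a^T * proj(x) = -3*0.295343 - 2*0.759171 + 3*3.899745 + 4*0.358323 = 10.7282


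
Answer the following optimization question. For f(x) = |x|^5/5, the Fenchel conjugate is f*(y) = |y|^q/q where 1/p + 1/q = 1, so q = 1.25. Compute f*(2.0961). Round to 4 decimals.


The conjugate exponent q satisfies 1/p + 1/q = 1.
p = 5, so q = 5/(5 - 1) = 1.25
|y|^q = 2.0961^1.25 = 2.5221
f*(2.0961) = 2.5221 / 1.25 = 2.0177


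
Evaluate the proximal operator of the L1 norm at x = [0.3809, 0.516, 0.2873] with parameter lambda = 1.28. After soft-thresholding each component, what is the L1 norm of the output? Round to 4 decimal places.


Soft-thresholding with lambda = 1.28:
prox(0.3809) = sign(0.3809)*max(|0.3809| - 1.28, 0) = 0.0
prox(0.516) = sign(0.516)*max(|0.516| - 1.28, 0) = 0.0
prox(0.2873) = sign(0.2873)*max(|0.2873| - 1.28, 0) = 0.0
prox(x) = [0.0, 0.0, 0.0]
||prox(x)||_1 = 0.0 + 0.0 + 0.0 = 0.0


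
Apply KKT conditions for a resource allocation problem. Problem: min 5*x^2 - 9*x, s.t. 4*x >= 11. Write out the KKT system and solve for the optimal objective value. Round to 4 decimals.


Step 1: Try lambda = 0 (constraint inactive).
x_unc = 9/(2*5) = 0.9
Check: 4*0.9 = 3.6 < 11 -- violated!
Step 2: Constraint must be active: 4*x = 11
x* = 11/4 = 2.75
lambda = (2*5*2.75 - 9)/4 = 4.625
Step 3: Compute optimal value.
f(x*) = 5*2.75^2 - 9*2.75 = 13.0625


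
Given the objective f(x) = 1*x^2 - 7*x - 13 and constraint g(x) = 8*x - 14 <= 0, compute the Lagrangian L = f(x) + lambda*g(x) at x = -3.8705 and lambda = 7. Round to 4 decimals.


Step 1: Evaluate f(x).
f(-3.8705) = 1*(-3.8705)^2 - 7*(-3.8705) - 13 = 29.0743
Step 2: Evaluate g(x).
g(-3.8705) = 8*-3.8705 - 14 = -44.964
Step 3: Compute Lagrangian.
L = 29.0743 + 7*-44.964 = -285.6737


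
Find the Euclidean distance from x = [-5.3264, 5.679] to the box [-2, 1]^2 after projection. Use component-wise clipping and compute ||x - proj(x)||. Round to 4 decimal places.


Project each component onto [-2, 1].
clip(-5.3264) = -2.0, clip(5.679) = 1.0
Projection = [-2.0, 1.0]
Squared diffs: [11.0649, 21.893]
Distance = sqrt(32.9579) = 5.7409


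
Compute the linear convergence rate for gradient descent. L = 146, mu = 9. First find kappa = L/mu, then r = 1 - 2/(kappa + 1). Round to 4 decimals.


Step 1: Compute the condition number.
kappa = L/mu = 146/9 = 16.2222
Step 2: Compute the convergence rate.
r = 1 - 2/(kappa + 1) = 1 - 2*mu/(L + mu) = (L - mu)/(L + mu) = 137/155 = 0.8839


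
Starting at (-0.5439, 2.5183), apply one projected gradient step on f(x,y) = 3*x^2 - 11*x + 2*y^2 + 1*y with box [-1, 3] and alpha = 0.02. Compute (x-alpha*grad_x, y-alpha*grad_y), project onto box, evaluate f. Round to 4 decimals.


Step 1: Compute gradient at (-0.5439, 2.5183).
grad_x = 2*3*-0.5439 - 11 = -14.2634
grad_y = 2*2*2.5183 + 1 = 11.0732
Step 2: Gradient step.
x_raw = -0.5439 - 0.02*-14.2634 = -0.2586
y_raw = 2.5183 - 0.02*11.0732 = 2.2968
Step 3: Project onto [-1, 3].
x_proj = clip(-0.2586) = -0.2586
y_proj = clip(2.2968) = 2.2968
Step 4: Evaluate f.
f(-0.2586, 2.2968) = 15.8934


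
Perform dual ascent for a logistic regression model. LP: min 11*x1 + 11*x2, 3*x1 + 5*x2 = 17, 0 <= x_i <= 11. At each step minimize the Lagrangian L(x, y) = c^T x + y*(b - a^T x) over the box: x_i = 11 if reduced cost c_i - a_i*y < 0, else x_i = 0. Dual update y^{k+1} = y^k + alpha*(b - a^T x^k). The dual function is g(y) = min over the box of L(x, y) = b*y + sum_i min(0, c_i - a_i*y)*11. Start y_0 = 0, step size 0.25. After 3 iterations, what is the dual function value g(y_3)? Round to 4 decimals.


Dual ascent for LP: min 11*x1 + 11*x2, 3*x1 + 5*x2 = 17, 0 <= x_i <= 11
Step 1: y^k = 0.0, reduced costs: (11.0, 11.0)
  x^k = (0.0, 0.0), subgradient = b - a^T x = 17.0
  y^{k+1} = 0.0 + 0.25*17.0 = 4.25
Step 2: y^k = 4.25, reduced costs: (-1.75, -10.25)
  x^k = (11.0, 11.0), subgradient = b - a^T x = -71.0
  y^{k+1} = 4.25 + 0.25*-71.0 = -13.5
Step 3: y^k = -13.5, reduced costs: (51.5, 78.5)
  x^k = (0.0, 0.0), subgradient = b - a^T x = 17.0
  y^{k+1} = -13.5 + 0.25*17.0 = -9.25
Dual objective at y_3 = -9.25: reduced costs (38.75, 57.25), box minimizer x = (0.0, 0.0)
g(y_3) = b*y + (c1 - a1*y)*x1 + (c2 - a2*y)*x2 = 17*(-9.25) + 38.75*0.0 + 57.25*0.0 = -157.25 + 0.0 + 0.0 = -157.25


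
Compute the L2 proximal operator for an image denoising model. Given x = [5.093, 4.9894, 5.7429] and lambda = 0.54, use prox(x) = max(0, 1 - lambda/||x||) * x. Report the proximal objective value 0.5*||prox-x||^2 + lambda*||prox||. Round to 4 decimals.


Step 1: Compute ||x||.
||x|| = 9.155
Step 2: Compute scaling factor.
scale = max(0, 1 - 0.54/9.155) = 0.941
Step 3: prox(x) = [4.7926, 4.6951, 5.4042]
||prox(x)|| = 8.615
Step 4: Proximal objective.
0.5*||prox-x||^2 = 0.1458
lambda*||prox|| = 4.6521
Total = 4.7979


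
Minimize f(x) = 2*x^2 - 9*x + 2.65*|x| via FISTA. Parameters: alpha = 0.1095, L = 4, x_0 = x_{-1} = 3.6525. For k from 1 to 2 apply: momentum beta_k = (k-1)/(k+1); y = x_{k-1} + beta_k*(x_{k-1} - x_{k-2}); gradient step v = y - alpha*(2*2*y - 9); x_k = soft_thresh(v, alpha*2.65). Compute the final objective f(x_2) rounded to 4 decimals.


FISTA on f(x) = 2*x^2 - 9*x + 2.65*|x|
L = 4, alpha = 0.1095
Iteration 1: beta = 0.0, y = 3.6525 + 0.0*(3.6525 - 3.6525) = 3.6525
  grad(y) = 5.61, v = y - alpha*grad = 3.0382
  prox(v) = soft_thresh(3.0382, 0.2902) = 2.748
Iteration 2: beta = 0.3333, y = 2.748 + 0.3333*(2.748 - 3.6525) = 2.4465
  grad(y) = 0.7862, v = y - alpha*grad = 2.3605
  prox(v) = soft_thresh(2.3605, 0.2902) = 2.0703
f(x_2) = 2*2.0703^2 - 9*2.0703 + 2.65*|2.0703| = -4.5742


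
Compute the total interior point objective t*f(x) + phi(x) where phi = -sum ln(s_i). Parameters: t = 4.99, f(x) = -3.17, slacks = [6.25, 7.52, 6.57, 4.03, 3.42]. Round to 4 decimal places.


Step 1: Compute log-barrier.
ln values: [1.8326, 2.0176, 1.8825, 1.3938, 1.2296]
phi = -(1.8326 + 2.0176 + 1.8825 + 1.3938 + 1.2296) = -8.3561
Step 2: Compute augmented objective.
t*f(x) = 4.99*-3.17 = -15.8183
Total = -15.8183 - 8.3561 = -24.1744


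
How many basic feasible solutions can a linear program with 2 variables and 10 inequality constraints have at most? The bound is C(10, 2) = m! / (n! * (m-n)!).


Each vertex corresponds to some choice of n active constraints out of m, so the number of vertices is at most C(m, n) = m! / (n!(m-n)!).
m = 10, n = 2
Numerator: 10 * 9
Denominator: 2! = 2
C(10, 2) = 45


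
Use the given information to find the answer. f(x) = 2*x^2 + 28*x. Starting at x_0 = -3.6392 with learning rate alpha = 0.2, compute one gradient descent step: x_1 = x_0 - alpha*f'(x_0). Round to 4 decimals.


We compute the gradient at x_0 and apply the update.
f'(x) = 4*x + 28
f'(-3.6392) = 4*-3.6392 + 28 = 13.4432
x_1 = -3.6392 - 0.2*13.4432 = -6.3278


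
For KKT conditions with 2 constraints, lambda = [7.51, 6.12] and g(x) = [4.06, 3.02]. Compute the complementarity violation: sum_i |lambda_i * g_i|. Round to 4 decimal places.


KKT complementary slackness check:
lambda_1 * g_1 = 7.51 * 4.06 = 30.4906
lambda_2 * g_2 = 6.12 * 3.02 = 18.4824
Total violation = 30.4906 + 18.4824 = 48.973


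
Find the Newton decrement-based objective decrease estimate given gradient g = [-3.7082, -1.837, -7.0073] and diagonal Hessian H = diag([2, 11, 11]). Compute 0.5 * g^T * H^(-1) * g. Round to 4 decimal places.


Step 1: H is diagonal, so H^(-1) * g = [-1.8541, -0.167, -0.637].
Step 2: g^T H^(-1) g = sum_i g_i^2 / H_ii
  = (-3.7082)^2/2 + (-1.837)^2/11 + (-7.0073)^2/11
  = 6.8754 + 0.3068 + 4.4638 = 11.646
Step 3: Objective decrease = 0.5 * g^T H^(-1) g = 5.823


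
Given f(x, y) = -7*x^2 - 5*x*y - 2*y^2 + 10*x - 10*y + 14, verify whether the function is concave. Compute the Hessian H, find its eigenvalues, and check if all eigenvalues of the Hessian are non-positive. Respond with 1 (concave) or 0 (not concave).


The Hessian of f(x,y) = -7*x^2 - 5*x*y - 2*y^2 + 10*x - 10*y + 14 is:
H = [[-14, -5], [-5, -4]]
Trace = -14 - 4 = -18
Determinant = -14*-4 - (-5)^2 = 31
Discriminant = (-18)^2 - 4*31 = 200.0
Eigenvalues: lambda_1 = -16.0711, lambda_2 = -1.9289
The function is concave.

1


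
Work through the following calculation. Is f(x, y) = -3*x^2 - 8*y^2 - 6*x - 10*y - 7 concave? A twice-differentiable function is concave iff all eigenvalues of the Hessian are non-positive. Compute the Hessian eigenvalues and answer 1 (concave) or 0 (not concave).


The Hessian of f(x,y) = -3*x^2 - 8*y^2 - 6*x - 10*y - 7 is:
H = [[-6, 0], [0, -16]]
Trace = -6 - 16 = -22
Determinant = -6*-16 - (0)^2 = 96
Discriminant = (-22)^2 - 4*96 = 100.0
Eigenvalues: lambda_1 = -16.0, lambda_2 = -6.0
The function is concave.

1


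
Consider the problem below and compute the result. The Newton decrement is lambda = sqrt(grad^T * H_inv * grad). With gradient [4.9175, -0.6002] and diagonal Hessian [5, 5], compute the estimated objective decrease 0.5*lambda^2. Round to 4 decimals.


Step 1: H is diagonal, so H^(-1) * g = [0.9835, -0.12].
Step 2: g^T H^(-1) g = sum_i g_i^2 / H_ii
  = (4.9175)^2/5 + (-0.6002)^2/5
  = 4.8364 + 0.072 = 4.9084
Step 3: Objective decrease = 0.5 * g^T H^(-1) g = 2.4542


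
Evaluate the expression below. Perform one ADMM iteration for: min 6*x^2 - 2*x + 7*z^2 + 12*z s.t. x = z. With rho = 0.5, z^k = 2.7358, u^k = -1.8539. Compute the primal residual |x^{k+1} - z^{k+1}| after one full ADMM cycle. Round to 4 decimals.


ADMM iteration with rho = 0.5, z^k = 2.7358, u^k = -1.8539
Step 1: x-update.
Minimize 6*x^2 - 2*x + (0.5/2)*(x - 2.7358 - 1.8539)^2
FOC: (2*6 + 0.5)*x = 2 + 0.5*(2.7358 + 1.8539)
x^{k+1} = 0.3436
Step 2: z-update.
Minimize 7*z^2 + 12*z + (0.5/2)*(0.3436 - z - 1.8539)^2
FOC: (2*7 + 0.5)*z = -12 + 0.5*(0.3436 - 1.8539)
z^{k+1} = -0.8797
Step 3: u-update.
u^{k+1} = -1.8539 + 0.3436 + 0.8797 = -0.6306
Step 4: Primal residual = |0.3436 + 0.8797| = 1.2233


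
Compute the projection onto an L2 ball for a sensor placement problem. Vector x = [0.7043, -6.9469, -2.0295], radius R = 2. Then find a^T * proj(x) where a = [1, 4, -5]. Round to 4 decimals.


Step 1: Compute ||x|| (intermediates to 6 decimals).
||x|| = sqrt(0.7043^2 + (-6.9469)^2 + (-2.0295)^2) = 7.271474
Step 2: Project.
Since ||x|| > R, scale = R/||x|| = 2/7.271474 = 0.275047, proj(x) = scale * x
proj(x) = [0.193716, -1.910724, -0.558208]
Step 3: Dot product.
a^T * proj(x) = 1*0.193716 + 4*(-1.910724) - 5*(-0.558208) = -4.6581


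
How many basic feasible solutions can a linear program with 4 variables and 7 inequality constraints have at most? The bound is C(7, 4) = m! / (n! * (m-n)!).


Each vertex corresponds to some choice of n active constraints out of m, so the number of vertices is at most C(m, n) = m! / (n!(m-n)!).
m = 7, n = 4
Numerator: 7 * 6 * 5 * 4
Denominator: 4! = 24
C(7, 4) = 35


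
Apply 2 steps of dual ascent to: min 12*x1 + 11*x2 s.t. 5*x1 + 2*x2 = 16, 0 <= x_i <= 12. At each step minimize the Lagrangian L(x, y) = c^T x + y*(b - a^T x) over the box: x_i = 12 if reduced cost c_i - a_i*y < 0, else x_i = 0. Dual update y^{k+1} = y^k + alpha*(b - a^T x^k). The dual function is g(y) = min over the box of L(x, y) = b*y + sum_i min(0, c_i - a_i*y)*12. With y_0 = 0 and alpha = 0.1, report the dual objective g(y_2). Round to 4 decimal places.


Dual ascent for LP: min 12*x1 + 11*x2, 5*x1 + 2*x2 = 16, 0 <= x_i <= 12
Step 1: y^k = 0.0, reduced costs: (12.0, 11.0)
  x^k = (0.0, 0.0), subgradient = b - a^T x = 16.0
  y^{k+1} = 0.0 + 0.1*16.0 = 1.6
Step 2: y^k = 1.6, reduced costs: (4.0, 7.8)
  x^k = (0.0, 0.0), subgradient = b - a^T x = 16.0
  y^{k+1} = 1.6 + 0.1*16.0 = 3.2
Dual objective at y_2 = 3.2: reduced costs (-4.0, 4.6), box minimizer x = (12.0, 0.0)
g(y_2) = b*y + (c1 - a1*y)*x1 + (c2 - a2*y)*x2 = 16*3.2 + (-4.0)*12.0 + 4.6*0.0 = 51.2 - 48.0 + 0.0 = 3.2


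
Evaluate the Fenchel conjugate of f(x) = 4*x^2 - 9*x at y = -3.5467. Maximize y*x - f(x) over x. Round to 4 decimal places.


f*(y) = sup_x {y*x - a*x^2 - b*x} = sup_x {(y-b)*x - a*x^2}
FOC: (y - b) - 2a*x = 0 => x* = (y - b)/(2a)
x* = (-3.5467 + 9)/(2*4) = 0.6817
f*(-3.5467) = (y-b)^2/(4a) = (-3.5467 + 9)^2/(4*4)
= 29.7385/16 = 1.8587


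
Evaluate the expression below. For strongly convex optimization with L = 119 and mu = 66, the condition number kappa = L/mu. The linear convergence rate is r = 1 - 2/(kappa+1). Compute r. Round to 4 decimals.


Step 1: Compute the condition number.
kappa = L/mu = 119/66 = 1.803
Step 2: Compute the convergence rate.
r = 1 - 2/(kappa + 1) = 1 - 2*mu/(L + mu) = (L - mu)/(L + mu) = 53/185 = 0.2865
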